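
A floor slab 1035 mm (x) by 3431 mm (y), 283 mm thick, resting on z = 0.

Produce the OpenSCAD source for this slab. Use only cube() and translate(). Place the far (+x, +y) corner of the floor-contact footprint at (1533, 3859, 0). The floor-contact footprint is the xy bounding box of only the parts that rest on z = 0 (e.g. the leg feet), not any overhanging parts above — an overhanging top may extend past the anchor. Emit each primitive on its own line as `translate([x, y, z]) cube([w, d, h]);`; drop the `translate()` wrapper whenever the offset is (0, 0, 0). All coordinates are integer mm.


translate([498, 428, 0]) cube([1035, 3431, 283]);


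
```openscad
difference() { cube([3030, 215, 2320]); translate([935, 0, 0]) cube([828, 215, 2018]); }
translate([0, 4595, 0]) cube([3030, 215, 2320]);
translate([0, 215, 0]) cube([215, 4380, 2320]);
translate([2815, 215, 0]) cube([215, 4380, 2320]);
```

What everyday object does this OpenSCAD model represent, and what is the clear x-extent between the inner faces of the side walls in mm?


A single room. The interior width is 2600 mm.

Four walls enclosing a rectangle with a door in the front wall — a room. Outside width 3030 minus two 215 mm walls gives 2600 mm.


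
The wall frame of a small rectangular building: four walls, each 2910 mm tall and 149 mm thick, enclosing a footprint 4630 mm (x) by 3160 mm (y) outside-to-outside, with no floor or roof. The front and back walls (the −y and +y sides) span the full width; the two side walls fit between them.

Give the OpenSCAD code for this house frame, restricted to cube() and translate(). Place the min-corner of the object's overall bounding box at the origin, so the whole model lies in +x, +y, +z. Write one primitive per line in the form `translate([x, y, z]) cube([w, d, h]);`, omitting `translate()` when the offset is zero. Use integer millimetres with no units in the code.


cube([4630, 149, 2910]);
translate([0, 3011, 0]) cube([4630, 149, 2910]);
translate([0, 149, 0]) cube([149, 2862, 2910]);
translate([4481, 149, 0]) cube([149, 2862, 2910]);


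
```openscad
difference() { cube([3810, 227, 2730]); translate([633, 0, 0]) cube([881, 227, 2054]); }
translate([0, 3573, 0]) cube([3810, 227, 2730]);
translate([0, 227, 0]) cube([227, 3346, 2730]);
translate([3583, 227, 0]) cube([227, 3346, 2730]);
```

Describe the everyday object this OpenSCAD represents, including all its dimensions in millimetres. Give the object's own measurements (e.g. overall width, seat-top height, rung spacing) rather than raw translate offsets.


A single room: four walls, each 2730 mm tall and 227 mm thick, enclosing an outside footprint 3810×3800 mm (x × y), no floor or roof. The front and back walls (−y and +y sides) run the full x-width; the side walls fit between their inner faces. A door opening 881 mm wide and 2054 mm tall is cut through the front wall from the floor up, its −x edge 633 mm from the wall's −x end.


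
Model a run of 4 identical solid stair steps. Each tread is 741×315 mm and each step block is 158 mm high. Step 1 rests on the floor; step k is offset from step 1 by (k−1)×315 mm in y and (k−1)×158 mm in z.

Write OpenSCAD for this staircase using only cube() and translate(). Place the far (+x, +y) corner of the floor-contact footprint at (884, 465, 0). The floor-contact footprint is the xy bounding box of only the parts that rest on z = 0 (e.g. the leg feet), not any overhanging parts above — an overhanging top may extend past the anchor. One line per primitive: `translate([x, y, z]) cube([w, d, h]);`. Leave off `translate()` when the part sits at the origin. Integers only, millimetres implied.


translate([143, 150, 0]) cube([741, 315, 158]);
translate([143, 465, 158]) cube([741, 315, 158]);
translate([143, 780, 316]) cube([741, 315, 158]);
translate([143, 1095, 474]) cube([741, 315, 158]);


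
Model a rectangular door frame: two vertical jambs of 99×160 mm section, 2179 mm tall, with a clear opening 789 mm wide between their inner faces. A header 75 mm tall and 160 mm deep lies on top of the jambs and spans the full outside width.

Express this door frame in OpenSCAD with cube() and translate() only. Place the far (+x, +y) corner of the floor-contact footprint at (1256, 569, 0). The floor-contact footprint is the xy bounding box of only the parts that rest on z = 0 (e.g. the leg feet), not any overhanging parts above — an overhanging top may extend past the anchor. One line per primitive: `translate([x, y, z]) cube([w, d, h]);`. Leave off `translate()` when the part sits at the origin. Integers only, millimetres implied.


translate([269, 409, 0]) cube([99, 160, 2179]);
translate([1157, 409, 0]) cube([99, 160, 2179]);
translate([269, 409, 2179]) cube([987, 160, 75]);


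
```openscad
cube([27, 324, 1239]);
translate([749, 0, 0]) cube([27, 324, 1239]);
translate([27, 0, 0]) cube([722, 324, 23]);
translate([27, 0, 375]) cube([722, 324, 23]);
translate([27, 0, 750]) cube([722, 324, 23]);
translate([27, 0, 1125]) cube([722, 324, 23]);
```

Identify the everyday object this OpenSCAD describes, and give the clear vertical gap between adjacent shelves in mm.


A bookshelf. The clear shelf gap is 352 mm.

Two tall side panels with 4 horizontal boards between them — a bookshelf. The first two shelf undersides are at z = 0 and z = 375; with shelf thickness 23, the clear gap is 375 − 0 − 23 = 352 mm.


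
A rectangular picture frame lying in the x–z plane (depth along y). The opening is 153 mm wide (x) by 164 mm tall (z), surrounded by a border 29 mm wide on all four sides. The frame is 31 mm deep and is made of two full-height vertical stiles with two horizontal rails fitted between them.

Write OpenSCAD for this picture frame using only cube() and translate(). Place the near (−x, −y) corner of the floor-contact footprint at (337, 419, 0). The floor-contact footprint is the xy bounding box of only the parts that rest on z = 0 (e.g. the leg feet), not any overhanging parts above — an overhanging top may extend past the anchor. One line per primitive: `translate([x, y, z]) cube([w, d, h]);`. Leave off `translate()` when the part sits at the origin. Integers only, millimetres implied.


translate([337, 419, 0]) cube([29, 31, 222]);
translate([519, 419, 0]) cube([29, 31, 222]);
translate([366, 419, 0]) cube([153, 31, 29]);
translate([366, 419, 193]) cube([153, 31, 29]);


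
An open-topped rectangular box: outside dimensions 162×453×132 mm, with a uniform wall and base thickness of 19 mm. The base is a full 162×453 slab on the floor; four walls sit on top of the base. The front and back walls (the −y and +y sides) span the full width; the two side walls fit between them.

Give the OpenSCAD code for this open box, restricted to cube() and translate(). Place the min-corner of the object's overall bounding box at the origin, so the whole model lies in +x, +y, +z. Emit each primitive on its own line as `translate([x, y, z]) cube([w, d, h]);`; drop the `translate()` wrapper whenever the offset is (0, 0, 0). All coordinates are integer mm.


cube([162, 453, 19]);
translate([0, 0, 19]) cube([162, 19, 113]);
translate([0, 434, 19]) cube([162, 19, 113]);
translate([0, 19, 19]) cube([19, 415, 113]);
translate([143, 19, 19]) cube([19, 415, 113]);


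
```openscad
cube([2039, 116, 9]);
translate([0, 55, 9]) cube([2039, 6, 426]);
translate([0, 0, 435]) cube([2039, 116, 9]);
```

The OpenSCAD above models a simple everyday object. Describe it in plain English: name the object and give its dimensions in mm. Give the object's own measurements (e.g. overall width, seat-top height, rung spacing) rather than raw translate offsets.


An I-beam lying along x, 2039 mm long. Overall section height 444 mm. Two flanges 116 mm wide (y) and 9 mm thick, one on the floor and one at the top; a web 6 mm thick runs between them, centred on the flange width.


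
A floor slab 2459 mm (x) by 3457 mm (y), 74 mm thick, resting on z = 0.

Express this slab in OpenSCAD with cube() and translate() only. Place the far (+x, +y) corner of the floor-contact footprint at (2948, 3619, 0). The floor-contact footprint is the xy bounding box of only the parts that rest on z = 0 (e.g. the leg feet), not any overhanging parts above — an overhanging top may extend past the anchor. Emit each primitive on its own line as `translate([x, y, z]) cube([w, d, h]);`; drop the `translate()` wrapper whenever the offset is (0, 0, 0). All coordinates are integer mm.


translate([489, 162, 0]) cube([2459, 3457, 74]);


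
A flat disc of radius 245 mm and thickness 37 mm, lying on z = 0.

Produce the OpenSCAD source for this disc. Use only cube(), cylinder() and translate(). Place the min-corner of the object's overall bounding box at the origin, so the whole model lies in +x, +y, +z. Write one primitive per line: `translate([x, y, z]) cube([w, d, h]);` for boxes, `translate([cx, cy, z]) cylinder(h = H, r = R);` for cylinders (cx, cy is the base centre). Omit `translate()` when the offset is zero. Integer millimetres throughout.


translate([245, 245, 0]) cylinder(h = 37, r = 245);


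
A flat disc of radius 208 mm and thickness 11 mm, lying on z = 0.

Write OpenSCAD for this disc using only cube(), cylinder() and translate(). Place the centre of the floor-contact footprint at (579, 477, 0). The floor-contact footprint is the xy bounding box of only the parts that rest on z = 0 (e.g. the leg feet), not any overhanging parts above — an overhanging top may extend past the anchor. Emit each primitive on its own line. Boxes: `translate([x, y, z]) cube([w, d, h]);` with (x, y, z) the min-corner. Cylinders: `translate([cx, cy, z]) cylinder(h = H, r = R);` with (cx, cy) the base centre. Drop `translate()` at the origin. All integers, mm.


translate([579, 477, 0]) cylinder(h = 11, r = 208);


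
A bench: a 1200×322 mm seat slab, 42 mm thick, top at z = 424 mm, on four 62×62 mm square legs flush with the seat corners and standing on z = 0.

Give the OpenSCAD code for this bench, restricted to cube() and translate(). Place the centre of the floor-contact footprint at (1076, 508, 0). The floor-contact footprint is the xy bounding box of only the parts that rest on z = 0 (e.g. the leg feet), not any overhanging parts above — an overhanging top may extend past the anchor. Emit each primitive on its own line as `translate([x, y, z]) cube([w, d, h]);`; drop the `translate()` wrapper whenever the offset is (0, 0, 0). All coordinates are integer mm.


translate([476, 347, 382]) cube([1200, 322, 42]);
translate([476, 347, 0]) cube([62, 62, 382]);
translate([476, 607, 0]) cube([62, 62, 382]);
translate([1614, 347, 0]) cube([62, 62, 382]);
translate([1614, 607, 0]) cube([62, 62, 382]);


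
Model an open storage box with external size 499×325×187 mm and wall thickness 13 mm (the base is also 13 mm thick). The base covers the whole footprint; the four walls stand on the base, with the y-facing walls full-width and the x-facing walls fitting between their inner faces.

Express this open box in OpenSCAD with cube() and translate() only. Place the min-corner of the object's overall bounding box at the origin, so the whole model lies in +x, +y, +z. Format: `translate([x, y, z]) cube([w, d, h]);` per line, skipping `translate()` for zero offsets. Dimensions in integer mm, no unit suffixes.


cube([499, 325, 13]);
translate([0, 0, 13]) cube([499, 13, 174]);
translate([0, 312, 13]) cube([499, 13, 174]);
translate([0, 13, 13]) cube([13, 299, 174]);
translate([486, 13, 13]) cube([13, 299, 174]);


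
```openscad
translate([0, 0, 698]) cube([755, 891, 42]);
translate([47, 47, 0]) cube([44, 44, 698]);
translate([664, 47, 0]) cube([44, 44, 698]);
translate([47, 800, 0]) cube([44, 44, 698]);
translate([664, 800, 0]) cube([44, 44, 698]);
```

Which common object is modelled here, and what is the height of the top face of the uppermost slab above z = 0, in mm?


A table. The table height is 740 mm.

A 755×891×42 slab sits at z = 698 on four 44 mm square posts — a table. The top surface is at 698 + 42 = 740 mm.


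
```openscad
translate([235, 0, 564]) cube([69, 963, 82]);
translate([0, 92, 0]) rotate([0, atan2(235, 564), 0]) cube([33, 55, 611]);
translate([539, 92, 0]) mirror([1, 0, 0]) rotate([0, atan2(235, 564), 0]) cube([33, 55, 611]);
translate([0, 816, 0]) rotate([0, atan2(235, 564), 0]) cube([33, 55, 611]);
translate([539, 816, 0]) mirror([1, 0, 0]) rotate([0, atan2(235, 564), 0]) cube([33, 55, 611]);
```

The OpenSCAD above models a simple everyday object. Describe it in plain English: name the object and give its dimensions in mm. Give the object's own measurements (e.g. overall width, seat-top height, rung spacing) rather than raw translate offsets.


A sawhorse. A 69×963×82 mm beam (x, y, z) sits on two A-frame leg pairs. Each pair is two raked legs of 33×55 mm section (55 mm along y) splaying symmetrically in x. Each leg rises 564 mm vertically over 235 mm of horizontal reach and is 611 mm long along its own axis. Every leg's outer bottom edge rests on the floor and its outer top edge meets a bottom edge of the beam — the left legs (tilting toward +x) meet the beam's −x bottom edge, the right legs (their mirror images, tilting toward −x) meet its +x bottom edge — so the leg tops tuck under the beam, the beam's underside is 564 mm above the floor, and the feet are 539 mm apart outside-to-outside with the beam centred between them. The two leg pairs are set in 92 mm from either end of the beam.


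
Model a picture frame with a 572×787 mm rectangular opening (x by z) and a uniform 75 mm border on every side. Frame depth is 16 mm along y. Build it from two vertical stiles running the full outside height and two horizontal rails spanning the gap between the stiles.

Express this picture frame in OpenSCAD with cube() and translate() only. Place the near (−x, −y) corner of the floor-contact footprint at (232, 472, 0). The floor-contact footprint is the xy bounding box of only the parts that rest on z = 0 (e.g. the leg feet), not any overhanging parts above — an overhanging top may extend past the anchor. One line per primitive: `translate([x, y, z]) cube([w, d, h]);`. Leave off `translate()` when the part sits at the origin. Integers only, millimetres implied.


translate([232, 472, 0]) cube([75, 16, 937]);
translate([879, 472, 0]) cube([75, 16, 937]);
translate([307, 472, 0]) cube([572, 16, 75]);
translate([307, 472, 862]) cube([572, 16, 75]);


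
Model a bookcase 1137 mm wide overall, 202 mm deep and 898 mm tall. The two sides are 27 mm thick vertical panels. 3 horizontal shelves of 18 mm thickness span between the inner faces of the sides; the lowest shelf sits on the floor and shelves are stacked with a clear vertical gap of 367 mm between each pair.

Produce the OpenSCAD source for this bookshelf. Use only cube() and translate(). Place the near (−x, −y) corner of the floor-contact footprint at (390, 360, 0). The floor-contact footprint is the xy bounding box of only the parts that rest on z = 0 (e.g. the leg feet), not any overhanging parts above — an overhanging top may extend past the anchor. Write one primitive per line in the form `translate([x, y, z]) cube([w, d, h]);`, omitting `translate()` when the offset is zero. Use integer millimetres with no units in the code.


translate([390, 360, 0]) cube([27, 202, 898]);
translate([1500, 360, 0]) cube([27, 202, 898]);
translate([417, 360, 0]) cube([1083, 202, 18]);
translate([417, 360, 385]) cube([1083, 202, 18]);
translate([417, 360, 770]) cube([1083, 202, 18]);


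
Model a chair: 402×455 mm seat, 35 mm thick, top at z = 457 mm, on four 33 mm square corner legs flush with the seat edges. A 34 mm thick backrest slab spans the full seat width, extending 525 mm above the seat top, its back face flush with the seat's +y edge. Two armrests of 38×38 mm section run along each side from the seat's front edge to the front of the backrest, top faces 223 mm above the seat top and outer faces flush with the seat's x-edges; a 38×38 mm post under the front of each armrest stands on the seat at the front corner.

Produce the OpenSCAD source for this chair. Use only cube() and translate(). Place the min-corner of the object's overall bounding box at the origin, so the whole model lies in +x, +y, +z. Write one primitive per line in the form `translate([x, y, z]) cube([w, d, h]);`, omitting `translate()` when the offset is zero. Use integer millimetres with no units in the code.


translate([0, 0, 422]) cube([402, 455, 35]);
cube([33, 33, 422]);
translate([369, 0, 0]) cube([33, 33, 422]);
translate([0, 422, 0]) cube([33, 33, 422]);
translate([369, 422, 0]) cube([33, 33, 422]);
translate([0, 421, 457]) cube([402, 34, 525]);
translate([0, 0, 642]) cube([38, 421, 38]);
translate([364, 0, 642]) cube([38, 421, 38]);
translate([0, 0, 457]) cube([38, 38, 185]);
translate([364, 0, 457]) cube([38, 38, 185]);


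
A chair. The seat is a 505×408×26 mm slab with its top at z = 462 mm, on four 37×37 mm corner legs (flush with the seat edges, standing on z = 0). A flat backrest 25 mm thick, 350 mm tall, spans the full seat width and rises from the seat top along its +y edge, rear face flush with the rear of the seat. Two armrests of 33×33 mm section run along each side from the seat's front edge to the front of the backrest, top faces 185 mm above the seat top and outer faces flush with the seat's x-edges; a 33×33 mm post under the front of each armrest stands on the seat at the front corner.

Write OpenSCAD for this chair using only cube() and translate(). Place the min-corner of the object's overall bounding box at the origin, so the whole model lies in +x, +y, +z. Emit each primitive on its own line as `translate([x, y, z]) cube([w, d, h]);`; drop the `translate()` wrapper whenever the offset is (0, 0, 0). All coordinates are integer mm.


translate([0, 0, 436]) cube([505, 408, 26]);
cube([37, 37, 436]);
translate([468, 0, 0]) cube([37, 37, 436]);
translate([0, 371, 0]) cube([37, 37, 436]);
translate([468, 371, 0]) cube([37, 37, 436]);
translate([0, 383, 462]) cube([505, 25, 350]);
translate([0, 0, 614]) cube([33, 383, 33]);
translate([472, 0, 614]) cube([33, 383, 33]);
translate([0, 0, 462]) cube([33, 33, 152]);
translate([472, 0, 462]) cube([33, 33, 152]);


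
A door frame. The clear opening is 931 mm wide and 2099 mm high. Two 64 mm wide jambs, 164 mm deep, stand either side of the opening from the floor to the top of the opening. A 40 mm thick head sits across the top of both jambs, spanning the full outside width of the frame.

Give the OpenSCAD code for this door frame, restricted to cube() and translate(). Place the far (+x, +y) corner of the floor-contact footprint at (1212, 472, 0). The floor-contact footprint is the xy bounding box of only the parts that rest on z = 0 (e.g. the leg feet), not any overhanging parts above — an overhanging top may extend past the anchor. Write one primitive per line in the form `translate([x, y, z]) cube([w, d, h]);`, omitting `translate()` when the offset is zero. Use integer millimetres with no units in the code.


translate([153, 308, 0]) cube([64, 164, 2099]);
translate([1148, 308, 0]) cube([64, 164, 2099]);
translate([153, 308, 2099]) cube([1059, 164, 40]);


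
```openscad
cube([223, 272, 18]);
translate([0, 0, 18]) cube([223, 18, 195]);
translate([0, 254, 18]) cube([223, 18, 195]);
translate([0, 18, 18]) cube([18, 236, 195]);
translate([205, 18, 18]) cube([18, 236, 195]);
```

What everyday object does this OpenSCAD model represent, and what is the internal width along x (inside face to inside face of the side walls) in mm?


An open box. The internal width is 187 mm.

A 223×272 base slab with four walls standing on it — an open box. The base is 223 mm wide and the walls are 18 mm thick, so the internal width is 223 − 2 × 18 = 187 mm.


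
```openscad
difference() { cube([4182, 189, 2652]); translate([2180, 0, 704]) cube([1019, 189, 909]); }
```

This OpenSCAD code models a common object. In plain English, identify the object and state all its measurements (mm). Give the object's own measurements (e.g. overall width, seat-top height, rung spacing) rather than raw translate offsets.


A wall 4182 mm long (x), 189 mm thick (y), 2652 mm tall, with a rectangular window opening cut through it. The opening is 1019 mm wide and 909 mm tall; its sill is at z = 704 mm and its near (−x) edge is 2180 mm from the wall's −x end. The opening passes through the full wall thickness.


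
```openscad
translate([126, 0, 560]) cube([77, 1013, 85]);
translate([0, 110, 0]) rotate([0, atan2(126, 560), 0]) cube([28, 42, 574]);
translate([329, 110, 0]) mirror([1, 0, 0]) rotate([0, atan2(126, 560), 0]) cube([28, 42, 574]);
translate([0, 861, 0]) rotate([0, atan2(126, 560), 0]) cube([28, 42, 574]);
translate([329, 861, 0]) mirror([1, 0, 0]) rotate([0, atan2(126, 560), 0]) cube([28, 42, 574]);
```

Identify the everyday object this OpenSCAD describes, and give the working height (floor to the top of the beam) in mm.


A sawhorse. The overall height is 645 mm.

A beam across two mirrored pairs of raked legs — a sawhorse. The beam's underside is at z = 560 (matching the legs' vertical rise in atan2(126, 560)) and the beam is 85 mm tall, so its top is at 560 + 85 = 645 mm. The raked legs top out at the beam's underside, so that is the highest point.


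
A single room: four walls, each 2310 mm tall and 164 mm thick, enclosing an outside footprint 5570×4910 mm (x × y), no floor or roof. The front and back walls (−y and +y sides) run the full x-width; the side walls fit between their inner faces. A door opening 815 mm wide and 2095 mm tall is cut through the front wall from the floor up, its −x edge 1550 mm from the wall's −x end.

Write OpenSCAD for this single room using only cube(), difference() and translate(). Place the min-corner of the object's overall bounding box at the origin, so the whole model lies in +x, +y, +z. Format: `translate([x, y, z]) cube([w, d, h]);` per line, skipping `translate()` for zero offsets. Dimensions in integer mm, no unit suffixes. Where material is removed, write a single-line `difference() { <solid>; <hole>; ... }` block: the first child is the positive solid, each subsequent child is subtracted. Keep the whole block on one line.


difference() { cube([5570, 164, 2310]); translate([1550, 0, 0]) cube([815, 164, 2095]); }
translate([0, 4746, 0]) cube([5570, 164, 2310]);
translate([0, 164, 0]) cube([164, 4582, 2310]);
translate([5406, 164, 0]) cube([164, 4582, 2310]);


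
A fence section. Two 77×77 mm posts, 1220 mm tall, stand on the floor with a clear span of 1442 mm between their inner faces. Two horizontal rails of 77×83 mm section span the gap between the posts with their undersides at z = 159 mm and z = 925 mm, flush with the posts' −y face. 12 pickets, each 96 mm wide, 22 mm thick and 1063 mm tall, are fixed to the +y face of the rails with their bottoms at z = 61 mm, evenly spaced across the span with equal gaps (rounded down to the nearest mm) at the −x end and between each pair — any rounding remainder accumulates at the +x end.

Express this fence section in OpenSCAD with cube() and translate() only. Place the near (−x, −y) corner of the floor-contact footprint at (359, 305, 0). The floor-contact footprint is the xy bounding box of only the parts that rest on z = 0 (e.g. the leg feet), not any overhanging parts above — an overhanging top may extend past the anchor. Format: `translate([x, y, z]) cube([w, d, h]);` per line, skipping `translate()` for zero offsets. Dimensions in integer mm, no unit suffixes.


translate([359, 305, 0]) cube([77, 77, 1220]);
translate([1878, 305, 0]) cube([77, 77, 1220]);
translate([436, 305, 159]) cube([1442, 77, 83]);
translate([436, 305, 925]) cube([1442, 77, 83]);
translate([458, 382, 61]) cube([96, 22, 1063]);
translate([576, 382, 61]) cube([96, 22, 1063]);
translate([694, 382, 61]) cube([96, 22, 1063]);
translate([812, 382, 61]) cube([96, 22, 1063]);
translate([930, 382, 61]) cube([96, 22, 1063]);
translate([1048, 382, 61]) cube([96, 22, 1063]);
translate([1166, 382, 61]) cube([96, 22, 1063]);
translate([1284, 382, 61]) cube([96, 22, 1063]);
translate([1402, 382, 61]) cube([96, 22, 1063]);
translate([1520, 382, 61]) cube([96, 22, 1063]);
translate([1638, 382, 61]) cube([96, 22, 1063]);
translate([1756, 382, 61]) cube([96, 22, 1063]);


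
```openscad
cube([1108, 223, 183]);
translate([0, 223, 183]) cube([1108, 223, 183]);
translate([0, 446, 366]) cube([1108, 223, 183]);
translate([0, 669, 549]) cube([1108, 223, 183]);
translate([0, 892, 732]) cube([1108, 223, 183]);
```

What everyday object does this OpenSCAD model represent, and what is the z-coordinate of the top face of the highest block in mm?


A staircase. The total rise is 915 mm.

5 identical blocks, each offset up and back from the previous — a staircase. Each step is 183 mm tall and there are 5 of them, so the total rise is 5 × 183 = 915 mm.


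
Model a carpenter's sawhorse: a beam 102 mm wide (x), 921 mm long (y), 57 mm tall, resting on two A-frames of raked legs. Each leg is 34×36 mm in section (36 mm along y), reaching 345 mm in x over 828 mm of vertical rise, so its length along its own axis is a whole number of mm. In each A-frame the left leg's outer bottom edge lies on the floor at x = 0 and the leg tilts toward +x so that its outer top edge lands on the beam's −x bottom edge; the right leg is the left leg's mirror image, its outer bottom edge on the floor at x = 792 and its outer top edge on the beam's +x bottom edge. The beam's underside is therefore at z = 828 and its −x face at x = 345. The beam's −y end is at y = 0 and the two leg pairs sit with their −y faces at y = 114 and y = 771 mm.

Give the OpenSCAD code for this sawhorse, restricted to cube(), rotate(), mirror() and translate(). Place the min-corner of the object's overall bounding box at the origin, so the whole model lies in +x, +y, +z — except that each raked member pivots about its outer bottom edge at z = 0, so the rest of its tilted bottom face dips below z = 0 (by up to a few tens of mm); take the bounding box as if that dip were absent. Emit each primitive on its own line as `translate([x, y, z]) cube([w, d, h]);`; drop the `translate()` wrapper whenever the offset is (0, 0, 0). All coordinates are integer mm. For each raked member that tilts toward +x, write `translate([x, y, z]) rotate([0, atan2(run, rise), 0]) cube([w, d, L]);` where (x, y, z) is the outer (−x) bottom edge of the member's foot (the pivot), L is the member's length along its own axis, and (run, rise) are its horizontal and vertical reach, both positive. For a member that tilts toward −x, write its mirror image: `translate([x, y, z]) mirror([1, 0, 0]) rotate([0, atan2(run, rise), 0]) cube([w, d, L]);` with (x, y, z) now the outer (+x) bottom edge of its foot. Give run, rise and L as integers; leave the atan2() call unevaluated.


translate([345, 0, 828]) cube([102, 921, 57]);
translate([0, 114, 0]) rotate([0, atan2(345, 828), 0]) cube([34, 36, 897]);
translate([792, 114, 0]) mirror([1, 0, 0]) rotate([0, atan2(345, 828), 0]) cube([34, 36, 897]);
translate([0, 771, 0]) rotate([0, atan2(345, 828), 0]) cube([34, 36, 897]);
translate([792, 771, 0]) mirror([1, 0, 0]) rotate([0, atan2(345, 828), 0]) cube([34, 36, 897]);


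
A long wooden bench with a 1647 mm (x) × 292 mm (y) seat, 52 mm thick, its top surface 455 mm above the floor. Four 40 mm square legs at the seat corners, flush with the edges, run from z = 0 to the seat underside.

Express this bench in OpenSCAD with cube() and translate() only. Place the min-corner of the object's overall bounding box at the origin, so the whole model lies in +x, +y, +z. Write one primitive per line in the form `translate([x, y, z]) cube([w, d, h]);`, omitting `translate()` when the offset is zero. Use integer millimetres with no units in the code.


translate([0, 0, 403]) cube([1647, 292, 52]);
cube([40, 40, 403]);
translate([0, 252, 0]) cube([40, 40, 403]);
translate([1607, 0, 0]) cube([40, 40, 403]);
translate([1607, 252, 0]) cube([40, 40, 403]);


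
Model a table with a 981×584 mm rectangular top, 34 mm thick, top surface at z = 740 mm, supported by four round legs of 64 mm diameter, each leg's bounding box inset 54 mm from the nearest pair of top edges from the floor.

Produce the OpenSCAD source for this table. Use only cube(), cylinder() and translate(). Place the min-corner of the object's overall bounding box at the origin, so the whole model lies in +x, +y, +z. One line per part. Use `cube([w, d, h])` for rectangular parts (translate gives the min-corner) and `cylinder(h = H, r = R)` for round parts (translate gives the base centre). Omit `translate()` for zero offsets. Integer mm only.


// leg_h = 740 - 34 = 706
translate([0, 0, 706]) cube([981, 584, 34]);
translate([86, 86, 0]) cylinder(h = 706, r = 32);
translate([895, 86, 0]) cylinder(h = 706, r = 32);
translate([86, 498, 0]) cylinder(h = 706, r = 32);
translate([895, 498, 0]) cylinder(h = 706, r = 32);


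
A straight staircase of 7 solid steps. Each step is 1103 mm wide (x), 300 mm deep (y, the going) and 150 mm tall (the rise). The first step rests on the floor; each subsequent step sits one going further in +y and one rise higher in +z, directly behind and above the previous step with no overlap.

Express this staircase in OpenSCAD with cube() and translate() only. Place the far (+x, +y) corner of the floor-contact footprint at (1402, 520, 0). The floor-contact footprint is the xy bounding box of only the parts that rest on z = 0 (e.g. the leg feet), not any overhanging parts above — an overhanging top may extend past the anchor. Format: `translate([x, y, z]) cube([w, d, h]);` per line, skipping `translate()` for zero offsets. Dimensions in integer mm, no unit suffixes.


translate([299, 220, 0]) cube([1103, 300, 150]);
translate([299, 520, 150]) cube([1103, 300, 150]);
translate([299, 820, 300]) cube([1103, 300, 150]);
translate([299, 1120, 450]) cube([1103, 300, 150]);
translate([299, 1420, 600]) cube([1103, 300, 150]);
translate([299, 1720, 750]) cube([1103, 300, 150]);
translate([299, 2020, 900]) cube([1103, 300, 150]);


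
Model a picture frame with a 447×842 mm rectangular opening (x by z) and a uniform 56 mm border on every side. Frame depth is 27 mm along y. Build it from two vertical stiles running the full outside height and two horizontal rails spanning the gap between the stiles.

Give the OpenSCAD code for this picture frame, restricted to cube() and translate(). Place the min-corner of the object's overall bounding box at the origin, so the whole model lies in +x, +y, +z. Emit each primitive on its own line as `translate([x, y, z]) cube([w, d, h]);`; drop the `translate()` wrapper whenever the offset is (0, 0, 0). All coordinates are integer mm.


cube([56, 27, 954]);
translate([503, 0, 0]) cube([56, 27, 954]);
translate([56, 0, 0]) cube([447, 27, 56]);
translate([56, 0, 898]) cube([447, 27, 56]);


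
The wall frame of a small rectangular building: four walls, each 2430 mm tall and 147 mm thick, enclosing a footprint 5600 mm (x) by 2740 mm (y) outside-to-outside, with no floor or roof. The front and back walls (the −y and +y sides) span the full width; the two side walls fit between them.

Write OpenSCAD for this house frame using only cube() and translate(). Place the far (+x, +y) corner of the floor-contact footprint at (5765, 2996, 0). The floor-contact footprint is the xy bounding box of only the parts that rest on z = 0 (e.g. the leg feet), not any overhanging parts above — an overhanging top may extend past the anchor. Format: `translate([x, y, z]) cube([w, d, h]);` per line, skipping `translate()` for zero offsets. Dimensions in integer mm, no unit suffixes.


translate([165, 256, 0]) cube([5600, 147, 2430]);
translate([165, 2849, 0]) cube([5600, 147, 2430]);
translate([165, 403, 0]) cube([147, 2446, 2430]);
translate([5618, 403, 0]) cube([147, 2446, 2430]);


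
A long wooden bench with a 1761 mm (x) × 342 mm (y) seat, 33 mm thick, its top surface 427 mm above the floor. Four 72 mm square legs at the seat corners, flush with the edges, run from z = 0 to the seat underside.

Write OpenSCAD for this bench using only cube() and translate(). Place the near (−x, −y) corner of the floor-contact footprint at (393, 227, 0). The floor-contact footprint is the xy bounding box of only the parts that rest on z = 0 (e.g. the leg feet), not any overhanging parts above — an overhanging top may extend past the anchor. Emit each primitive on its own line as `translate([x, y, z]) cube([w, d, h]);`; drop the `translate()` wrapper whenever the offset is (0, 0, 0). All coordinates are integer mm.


// leg_h = 427 − 33 = 394
translate([393, 227, 394]) cube([1761, 342, 33]);
translate([393, 227, 0]) cube([72, 72, 394]);
translate([393, 497, 0]) cube([72, 72, 394]);
translate([2082, 227, 0]) cube([72, 72, 394]);
translate([2082, 497, 0]) cube([72, 72, 394]);


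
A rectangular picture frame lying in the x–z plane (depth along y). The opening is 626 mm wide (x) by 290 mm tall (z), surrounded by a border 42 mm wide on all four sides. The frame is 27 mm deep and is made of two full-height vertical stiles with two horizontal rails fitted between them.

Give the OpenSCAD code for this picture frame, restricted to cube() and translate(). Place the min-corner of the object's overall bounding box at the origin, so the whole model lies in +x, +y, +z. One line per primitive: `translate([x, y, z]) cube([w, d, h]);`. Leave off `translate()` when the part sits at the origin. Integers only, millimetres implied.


cube([42, 27, 374]);
translate([668, 0, 0]) cube([42, 27, 374]);
translate([42, 0, 0]) cube([626, 27, 42]);
translate([42, 0, 332]) cube([626, 27, 42]);


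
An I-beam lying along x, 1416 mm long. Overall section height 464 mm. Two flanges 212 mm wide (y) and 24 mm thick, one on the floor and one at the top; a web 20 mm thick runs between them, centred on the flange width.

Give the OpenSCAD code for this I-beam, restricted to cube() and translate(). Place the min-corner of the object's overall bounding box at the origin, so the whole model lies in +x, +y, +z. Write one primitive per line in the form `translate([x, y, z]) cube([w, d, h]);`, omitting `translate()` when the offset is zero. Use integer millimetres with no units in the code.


cube([1416, 212, 24]);
translate([0, 96, 24]) cube([1416, 20, 416]);
translate([0, 0, 440]) cube([1416, 212, 24]);


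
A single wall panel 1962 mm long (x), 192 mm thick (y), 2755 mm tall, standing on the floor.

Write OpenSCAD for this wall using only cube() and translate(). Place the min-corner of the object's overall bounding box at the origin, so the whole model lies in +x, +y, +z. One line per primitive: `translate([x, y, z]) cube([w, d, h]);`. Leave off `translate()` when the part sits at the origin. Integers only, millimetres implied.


cube([1962, 192, 2755]);


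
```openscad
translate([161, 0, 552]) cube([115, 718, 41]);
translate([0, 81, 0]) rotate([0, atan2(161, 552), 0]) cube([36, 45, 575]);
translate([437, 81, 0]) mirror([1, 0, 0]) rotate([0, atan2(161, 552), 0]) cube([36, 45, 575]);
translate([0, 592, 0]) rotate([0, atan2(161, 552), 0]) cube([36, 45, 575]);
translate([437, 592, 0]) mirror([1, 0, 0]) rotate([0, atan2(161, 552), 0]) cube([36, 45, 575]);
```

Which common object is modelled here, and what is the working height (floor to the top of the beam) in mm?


A sawhorse. The overall height is 593 mm.

A beam across two mirrored pairs of raked legs — a sawhorse. The beam's underside is at z = 552 (matching the legs' vertical rise in atan2(161, 552)) and the beam is 41 mm tall, so its top is at 552 + 41 = 593 mm. The raked legs top out at the beam's underside, so that is the highest point.


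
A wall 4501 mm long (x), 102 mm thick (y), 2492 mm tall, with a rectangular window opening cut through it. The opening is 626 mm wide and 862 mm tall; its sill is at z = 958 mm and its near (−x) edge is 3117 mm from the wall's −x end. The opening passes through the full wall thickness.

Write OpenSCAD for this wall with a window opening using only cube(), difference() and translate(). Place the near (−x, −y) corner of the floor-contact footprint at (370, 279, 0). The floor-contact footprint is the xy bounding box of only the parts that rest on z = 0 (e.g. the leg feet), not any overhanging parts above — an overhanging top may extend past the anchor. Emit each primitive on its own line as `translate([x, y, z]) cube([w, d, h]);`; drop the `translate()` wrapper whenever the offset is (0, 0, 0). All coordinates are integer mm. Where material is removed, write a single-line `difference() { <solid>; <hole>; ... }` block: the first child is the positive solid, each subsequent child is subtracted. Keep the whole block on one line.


difference() { translate([370, 279, 0]) cube([4501, 102, 2492]); translate([3487, 279, 958]) cube([626, 102, 862]); }


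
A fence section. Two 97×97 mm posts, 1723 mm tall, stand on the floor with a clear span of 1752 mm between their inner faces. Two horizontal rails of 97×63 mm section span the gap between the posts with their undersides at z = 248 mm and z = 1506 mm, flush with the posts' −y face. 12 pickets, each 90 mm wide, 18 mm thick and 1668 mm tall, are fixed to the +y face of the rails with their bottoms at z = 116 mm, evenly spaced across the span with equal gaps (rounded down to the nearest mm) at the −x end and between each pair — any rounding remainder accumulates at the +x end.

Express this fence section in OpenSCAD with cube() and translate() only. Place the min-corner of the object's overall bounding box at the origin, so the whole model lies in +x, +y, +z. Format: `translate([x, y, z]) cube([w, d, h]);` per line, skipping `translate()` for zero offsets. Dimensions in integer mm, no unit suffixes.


cube([97, 97, 1723]);
translate([1849, 0, 0]) cube([97, 97, 1723]);
translate([97, 0, 248]) cube([1752, 97, 63]);
translate([97, 0, 1506]) cube([1752, 97, 63]);
translate([148, 97, 116]) cube([90, 18, 1668]);
translate([289, 97, 116]) cube([90, 18, 1668]);
translate([430, 97, 116]) cube([90, 18, 1668]);
translate([571, 97, 116]) cube([90, 18, 1668]);
translate([712, 97, 116]) cube([90, 18, 1668]);
translate([853, 97, 116]) cube([90, 18, 1668]);
translate([994, 97, 116]) cube([90, 18, 1668]);
translate([1135, 97, 116]) cube([90, 18, 1668]);
translate([1276, 97, 116]) cube([90, 18, 1668]);
translate([1417, 97, 116]) cube([90, 18, 1668]);
translate([1558, 97, 116]) cube([90, 18, 1668]);
translate([1699, 97, 116]) cube([90, 18, 1668]);


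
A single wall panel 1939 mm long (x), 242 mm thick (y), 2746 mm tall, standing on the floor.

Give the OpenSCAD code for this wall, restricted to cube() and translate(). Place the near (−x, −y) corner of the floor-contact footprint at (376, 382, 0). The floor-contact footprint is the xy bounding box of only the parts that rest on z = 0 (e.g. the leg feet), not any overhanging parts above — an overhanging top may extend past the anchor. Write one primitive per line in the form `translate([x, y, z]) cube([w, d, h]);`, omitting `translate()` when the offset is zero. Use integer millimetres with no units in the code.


translate([376, 382, 0]) cube([1939, 242, 2746]);


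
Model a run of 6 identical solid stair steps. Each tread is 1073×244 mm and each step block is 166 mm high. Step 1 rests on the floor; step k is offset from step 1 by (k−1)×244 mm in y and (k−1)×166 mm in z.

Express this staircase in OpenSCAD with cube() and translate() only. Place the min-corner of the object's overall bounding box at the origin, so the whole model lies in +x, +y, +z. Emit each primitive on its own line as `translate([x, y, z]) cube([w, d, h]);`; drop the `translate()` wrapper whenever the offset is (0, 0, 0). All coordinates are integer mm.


cube([1073, 244, 166]);
translate([0, 244, 166]) cube([1073, 244, 166]);
translate([0, 488, 332]) cube([1073, 244, 166]);
translate([0, 732, 498]) cube([1073, 244, 166]);
translate([0, 976, 664]) cube([1073, 244, 166]);
translate([0, 1220, 830]) cube([1073, 244, 166]);


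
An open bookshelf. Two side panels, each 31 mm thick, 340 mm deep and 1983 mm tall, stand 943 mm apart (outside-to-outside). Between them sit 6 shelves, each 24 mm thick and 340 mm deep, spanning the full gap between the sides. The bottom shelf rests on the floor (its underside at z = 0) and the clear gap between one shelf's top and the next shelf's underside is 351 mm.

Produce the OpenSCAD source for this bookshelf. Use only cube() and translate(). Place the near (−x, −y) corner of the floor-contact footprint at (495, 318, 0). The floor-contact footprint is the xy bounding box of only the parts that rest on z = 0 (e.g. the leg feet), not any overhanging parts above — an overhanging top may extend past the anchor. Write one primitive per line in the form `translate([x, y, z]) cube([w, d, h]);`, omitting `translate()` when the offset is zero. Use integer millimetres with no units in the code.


translate([495, 318, 0]) cube([31, 340, 1983]);
translate([1407, 318, 0]) cube([31, 340, 1983]);
translate([526, 318, 0]) cube([881, 340, 24]);
translate([526, 318, 375]) cube([881, 340, 24]);
translate([526, 318, 750]) cube([881, 340, 24]);
translate([526, 318, 1125]) cube([881, 340, 24]);
translate([526, 318, 1500]) cube([881, 340, 24]);
translate([526, 318, 1875]) cube([881, 340, 24]);
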